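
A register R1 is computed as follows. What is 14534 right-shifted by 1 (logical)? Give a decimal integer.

7267

14534 = 11100011000110
shift right by 1 → 01110001100011 = 7267
(equivalently, floor(14534 / 2))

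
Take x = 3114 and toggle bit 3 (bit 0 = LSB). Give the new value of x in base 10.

3106

x = 110000101010
bit 3 is currently 1; toggle it via x ^ (1 << 3) = x ^ 8
→ 110000100010 = 3106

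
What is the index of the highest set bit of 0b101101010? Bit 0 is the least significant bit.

0b101101010 = 101101010
The topmost 1 is at position 8 (since 2^8 = 256 ≤ 362 < 512).

8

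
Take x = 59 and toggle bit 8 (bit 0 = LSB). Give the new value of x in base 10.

315

x = 0000111011
bit 8 is currently 0; toggle it via x ^ (1 << 8) = x ^ 256
→ 0100111011 = 315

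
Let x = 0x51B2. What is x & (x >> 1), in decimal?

144

x = 101000110110010 = 20914
x>>1 = 010100011011001
AND  = 000000010010000 = 144
(x & (x >> 1) has a 1 wherever x has two consecutive 1 bits.)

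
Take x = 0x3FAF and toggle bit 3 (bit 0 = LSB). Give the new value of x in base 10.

16295

x = 11111110101111
bit 3 is currently 1; toggle it via x ^ (1 << 3) = x ^ 8
→ 11111110100111 = 16295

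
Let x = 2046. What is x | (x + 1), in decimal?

x = 11111111110 = 2046
x + 1 = 11111111111
OR    = 11111111111 = 2047
(x | (x + 1) sets the lowest cleared bit.)

2047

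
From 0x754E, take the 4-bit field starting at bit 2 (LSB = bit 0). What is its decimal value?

v = 111010101001110
Shift right by 2: 1110101010011
Mask low 4 bits: 0011 = 3

3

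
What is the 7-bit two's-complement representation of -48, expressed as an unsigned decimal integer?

80

48 in 7 bits: 0110000
Invert: 1001111
Add 1:  1010000 = 80
(Check: 2^7 - 48 = 128 - 48 = 80.)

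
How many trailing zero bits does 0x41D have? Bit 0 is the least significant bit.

0

0x41D = 10000011101
Trailing zeros: 0, so the lowest set bit is bit 0 (value 1).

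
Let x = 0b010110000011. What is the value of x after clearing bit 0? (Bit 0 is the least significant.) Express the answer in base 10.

x = 010110000011
bit 0 is currently 1; clear it via x & ~(1 << 0) = x & ~1
→ 010110000010 = 1410

1410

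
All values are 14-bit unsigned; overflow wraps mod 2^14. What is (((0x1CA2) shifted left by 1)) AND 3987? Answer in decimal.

2304

0x1CA2 = 01110010100010
→ shifted left by 1 (mod 2^14) → 11100101000100 = 14660
3987 = 00111110010011
→ AND → 00100100000000 = 2304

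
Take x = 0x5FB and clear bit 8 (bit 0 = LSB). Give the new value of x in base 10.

x = 0010111111011
bit 8 is currently 1; clear it via x & ~(1 << 8) = x & ~256
→ 0010011111011 = 1275

1275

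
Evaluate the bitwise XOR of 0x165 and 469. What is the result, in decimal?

0x165 = 101100101
469 = 111010101
XOR → 010110000 = 176

176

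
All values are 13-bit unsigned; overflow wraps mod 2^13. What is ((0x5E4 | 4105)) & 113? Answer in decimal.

97

0x5E4 = 0010111100100
4105 = 1000000001001
→ | → 1010111101101 = 5613
113 = 0000001110001
→ & → 0000001100001 = 97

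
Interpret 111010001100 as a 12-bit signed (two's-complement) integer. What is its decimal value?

-372

pattern = 111010001100 (MSB is 1 ⇒ negative)
Invert: 000101110011, add 1 → 000101110100 = 372, so the value is -372.
(Equivalently: 3724 - 2^12 = 3724 - 4096 = -372.)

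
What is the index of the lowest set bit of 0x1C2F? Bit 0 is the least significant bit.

0

0x1C2F = 1110000101111
Trailing zeros: 0, so the lowest set bit is bit 0 (value 1).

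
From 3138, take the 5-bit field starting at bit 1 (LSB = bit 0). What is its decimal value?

v = 0110001000010
Shift right by 1: 011000100001
Mask low 5 bits: 00001 = 1

1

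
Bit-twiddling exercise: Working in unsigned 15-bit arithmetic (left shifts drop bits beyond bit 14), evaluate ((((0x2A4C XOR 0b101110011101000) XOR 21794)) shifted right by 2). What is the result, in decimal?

0x2A4C = 010101001001100
0b101110011101000 = 101110011101000
→ XOR → 111011010100100 = 30372
21794 = 101010100100010
→ XOR → 010001110000110 = 9094
→ shifted right by 2 → 000100011100001 = 2273

2273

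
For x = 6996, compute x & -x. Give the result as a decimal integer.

4

x = 1101101010100 = 6996
-x (two's complement) = …0010010101100
AND   = 0000000000100 = 4
(x & -x isolates the lowest set bit of x.)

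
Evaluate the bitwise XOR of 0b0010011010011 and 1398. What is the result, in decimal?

a = 10011010011
1398 = 10101110110
XOR → 00110100101 = 421

421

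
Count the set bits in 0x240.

0x240 = 1001000000
Count the 1s: 1 + 1 = 2

2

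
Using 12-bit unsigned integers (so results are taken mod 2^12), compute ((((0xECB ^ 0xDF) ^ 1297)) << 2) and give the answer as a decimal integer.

0xECB = 111011001011
0xDF = 000011011111
→ ^ → 111000010100 = 3604
1297 = 010100010001
→ ^ → 101100000101 = 2821
→ << 2 (mod 2^12) → 110000010100 = 3092

3092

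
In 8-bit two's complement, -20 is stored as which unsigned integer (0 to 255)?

20 in 8 bits: 00010100
Invert: 11101011
Add 1:  11101100 = 236
(Check: 2^8 - 20 = 256 - 20 = 236.)

236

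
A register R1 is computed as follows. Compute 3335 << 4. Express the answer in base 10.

3335 = 0000110100000111
shift left by 4 → 1101000001110000 = 53360
(equivalently, 3335 × 2^4 = 3335 × 16)

53360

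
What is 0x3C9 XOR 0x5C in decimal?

0x3C9 = 1111001001
0x5C = 0001011100
XOR → 1110010101 = 917

917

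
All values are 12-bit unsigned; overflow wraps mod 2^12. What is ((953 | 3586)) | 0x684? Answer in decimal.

953 = 001110111001
3586 = 111000000010
→ | → 111110111011 = 4027
0x684 = 011010000100
→ | → 111110111111 = 4031

4031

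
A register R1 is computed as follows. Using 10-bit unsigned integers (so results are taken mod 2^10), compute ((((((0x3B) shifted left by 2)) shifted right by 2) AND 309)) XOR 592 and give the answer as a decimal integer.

0x3B = 0000111011
→ shifted left by 2 (mod 2^10) → 0011101100 = 236
→ shifted right by 2 → 0000111011 = 59
309 = 0100110101
→ AND → 0000110001 = 49
592 = 1001010000
→ XOR → 1001100001 = 609

609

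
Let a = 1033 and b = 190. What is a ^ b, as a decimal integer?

1207

1033 = 10000001001
190 = 00010111110
XOR → 10010110111 = 1207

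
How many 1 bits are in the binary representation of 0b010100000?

n = 10100000
Count the 1s: 1 + 1 = 2

2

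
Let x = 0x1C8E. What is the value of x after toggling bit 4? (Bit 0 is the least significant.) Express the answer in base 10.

x = 1110010001110
bit 4 is currently 0; toggle it via x ^ (1 << 4) = x ^ 16
→ 1110010011110 = 7326

7326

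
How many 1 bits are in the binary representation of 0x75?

0x75 = 1110101
Count the 1s: 1 + 1 + 1 + 1 + 1 = 5

5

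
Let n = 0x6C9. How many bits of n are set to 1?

0x6C9 = 11011001001
Count the 1s: 1 + 1 + 1 + 1 + 1 + 1 = 6

6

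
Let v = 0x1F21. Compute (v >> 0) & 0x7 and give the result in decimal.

v = 01111100100001
Shift right by 0: 01111100100001
Mask low 3 bits: 001 = 1

1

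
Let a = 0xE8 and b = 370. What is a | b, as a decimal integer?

506

0xE8 = 011101000
370 = 101110010
 OR → 111111010 = 506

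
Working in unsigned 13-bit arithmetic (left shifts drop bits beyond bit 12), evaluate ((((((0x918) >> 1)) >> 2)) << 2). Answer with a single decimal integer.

0x918 = 0100100011000
→ >> 1 → 0010010001100 = 1164
→ >> 2 → 0000100100011 = 291
→ << 2 (mod 2^13) → 0010010001100 = 1164

1164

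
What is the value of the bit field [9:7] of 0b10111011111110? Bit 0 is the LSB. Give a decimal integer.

v = 10111011111110
Shift right by 7: 1011101
Mask low 3 bits: 101 = 5

5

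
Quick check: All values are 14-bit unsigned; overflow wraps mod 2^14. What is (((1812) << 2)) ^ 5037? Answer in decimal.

4093

1812 = 00011100010100
→ << 2 (mod 2^14) → 01110001010000 = 7248
5037 = 01001110101101
→ ^ → 00111111111101 = 4093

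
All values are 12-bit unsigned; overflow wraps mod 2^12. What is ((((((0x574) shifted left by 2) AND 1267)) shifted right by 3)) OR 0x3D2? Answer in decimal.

986

0x574 = 010101110100
→ shifted left by 2 (mod 2^12) → 010111010000 = 1488
1267 = 010011110011
→ AND → 010011010000 = 1232
→ shifted right by 3 → 000010011010 = 154
0x3D2 = 001111010010
→ OR → 001111011010 = 986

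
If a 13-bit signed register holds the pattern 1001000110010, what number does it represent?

-3534

pattern = 1001000110010 (MSB is 1 ⇒ negative)
Invert: 0110111001101, add 1 → 0110111001110 = 3534, so the value is -3534.
(Equivalently: 4658 - 2^13 = 4658 - 8192 = -3534.)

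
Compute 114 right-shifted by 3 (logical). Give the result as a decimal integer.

114 = 1110010
shift right by 3 → 0001110 = 14
(equivalently, floor(114 / 8))

14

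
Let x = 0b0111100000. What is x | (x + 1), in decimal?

481

x = 111100000 = 480
x + 1 = 111100001
OR    = 111100001 = 481
(x | (x + 1) sets the lowest cleared bit.)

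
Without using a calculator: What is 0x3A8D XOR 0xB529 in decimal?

0x3A8D = 0011101010001101
0xB529 = 1011010100101001
XOR → 1000111110100100 = 36772

36772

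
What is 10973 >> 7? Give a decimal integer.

85

10973 = 10101011011101
shift right by 7 → 00000001010101 = 85
(equivalently, floor(10973 / 128))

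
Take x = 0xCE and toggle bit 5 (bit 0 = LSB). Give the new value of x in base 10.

x = 00011001110
bit 5 is currently 0; toggle it via x ^ (1 << 5) = x ^ 32
→ 00011101110 = 238

238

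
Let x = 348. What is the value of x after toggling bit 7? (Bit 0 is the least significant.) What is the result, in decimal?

476

x = 101011100
bit 7 is currently 0; toggle it via x ^ (1 << 7) = x ^ 128
→ 111011100 = 476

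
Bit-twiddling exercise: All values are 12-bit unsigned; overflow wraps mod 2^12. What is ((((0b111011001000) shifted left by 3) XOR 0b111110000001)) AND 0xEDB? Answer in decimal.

0b111011001000 = 111011001000
→ shifted left by 3 (mod 2^12) → 011001000000 = 1600
0b111110000001 = 111110000001
→ XOR → 100111000001 = 2497
0xEDB = 111011011011
→ AND → 100011000001 = 2241

2241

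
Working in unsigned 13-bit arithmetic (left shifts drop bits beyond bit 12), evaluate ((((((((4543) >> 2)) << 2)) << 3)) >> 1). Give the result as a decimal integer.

4543 = 1000110111111
→ >> 2 → 0010001101111 = 1135
→ << 2 (mod 2^13) → 1000110111100 = 4540
→ << 3 (mod 2^13) → 0110111100000 = 3552
→ >> 1 → 0011011110000 = 1776

1776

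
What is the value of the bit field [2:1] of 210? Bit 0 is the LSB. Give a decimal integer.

1

v = 00011010010
Shift right by 1: 0001101001
Mask low 2 bits: 01 = 1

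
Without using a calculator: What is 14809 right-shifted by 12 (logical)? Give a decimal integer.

3

14809 = 11100111011001
shift right by 12 → 00000000000011 = 3
(equivalently, floor(14809 / 4096))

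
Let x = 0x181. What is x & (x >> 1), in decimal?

x = 110000001 = 385
x>>1 = 011000000
AND  = 010000000 = 128
(x & (x >> 1) has a 1 wherever x has two consecutive 1 bits.)

128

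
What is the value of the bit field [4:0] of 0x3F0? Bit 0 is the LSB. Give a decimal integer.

16

v = 1111110000
Shift right by 0: 1111110000
Mask low 5 bits: 10000 = 16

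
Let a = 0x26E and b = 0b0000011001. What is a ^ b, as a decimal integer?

631

0x26E = 1001101110
b = 0000011001
XOR → 1001110111 = 631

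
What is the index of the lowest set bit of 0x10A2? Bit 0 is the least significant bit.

1

0x10A2 = 1000010100010
Trailing zeros: 1, so the lowest set bit is bit 1 (value 2).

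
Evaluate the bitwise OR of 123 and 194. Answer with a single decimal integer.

123 = 01111011
194 = 11000010
 OR → 11111011 = 251

251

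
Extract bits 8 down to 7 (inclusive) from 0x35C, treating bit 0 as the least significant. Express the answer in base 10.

2

v = 01101011100
Shift right by 7: 0110
Mask low 2 bits: 10 = 2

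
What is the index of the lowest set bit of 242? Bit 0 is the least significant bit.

1

242 = 11110010
Trailing zeros: 1, so the lowest set bit is bit 1 (value 2).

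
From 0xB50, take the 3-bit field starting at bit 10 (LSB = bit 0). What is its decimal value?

v = 00101101010000
Shift right by 10: 0010
Mask low 3 bits: 010 = 2

2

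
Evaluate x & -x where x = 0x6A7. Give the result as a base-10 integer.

x = 11010100111 = 1703
-x (two's complement) = …00101011001
AND   = 00000000001 = 1
(x & -x isolates the lowest set bit of x.)

1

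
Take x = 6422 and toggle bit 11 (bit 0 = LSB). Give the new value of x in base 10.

x = 1100100010110
bit 11 is currently 1; toggle it via x ^ (1 << 11) = x ^ 2048
→ 1000100010110 = 4374

4374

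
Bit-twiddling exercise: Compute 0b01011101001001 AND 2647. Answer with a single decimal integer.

a = 1011101001001
2647 = 0101001010111
AND → 0001001000001 = 577

577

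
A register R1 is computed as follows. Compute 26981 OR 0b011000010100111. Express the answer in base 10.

26981 = 110100101100101
b = 011000010100111
 OR → 111100111100111 = 31207

31207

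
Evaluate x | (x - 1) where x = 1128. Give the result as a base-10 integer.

x = 10001101000 = 1128
x - 1 = 10001100111
OR    = 10001101111 = 1135
(x | (x - 1) sets all bits below the lowest set bit.)

1135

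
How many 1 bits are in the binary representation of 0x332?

5

0x332 = 1100110010
Count the 1s: 1 + 1 + 1 + 1 + 1 = 5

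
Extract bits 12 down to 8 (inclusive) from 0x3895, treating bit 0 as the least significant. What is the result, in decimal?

24

v = 11100010010101
Shift right by 8: 111000
Mask low 5 bits: 11000 = 24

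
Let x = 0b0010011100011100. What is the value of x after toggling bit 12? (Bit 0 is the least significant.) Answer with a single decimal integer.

x = 0010011100011100
bit 12 is currently 0; toggle it via x ^ (1 << 12) = x ^ 4096
→ 0011011100011100 = 14108

14108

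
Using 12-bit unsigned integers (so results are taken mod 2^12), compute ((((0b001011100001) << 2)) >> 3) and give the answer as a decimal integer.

0b001011100001 = 001011100001
→ << 2 (mod 2^12) → 101110000100 = 2948
→ >> 3 → 000101110000 = 368

368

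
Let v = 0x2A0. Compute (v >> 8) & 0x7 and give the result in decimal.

v = 01010100000
Shift right by 8: 010
Mask low 3 bits: 010 = 2

2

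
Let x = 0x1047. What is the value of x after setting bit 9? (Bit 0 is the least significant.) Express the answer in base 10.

x = 1000001000111
bit 9 is currently 0; set it via x | (1 << 9) = x | 512
→ 1001001000111 = 4679

4679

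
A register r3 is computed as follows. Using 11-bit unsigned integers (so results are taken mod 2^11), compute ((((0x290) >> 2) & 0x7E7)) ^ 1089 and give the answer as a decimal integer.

1253

0x290 = 01010010000
→ >> 2 → 00010100100 = 164
0x7E7 = 11111100111
→ & → 00010100100 = 164
1089 = 10001000001
→ ^ → 10011100101 = 1253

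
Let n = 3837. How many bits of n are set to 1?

10

3837 = 111011111101
Count the 1s: 1 + 1 + 1 + 1 + 1 + 1 + 1 + 1 + 1 + 1 = 10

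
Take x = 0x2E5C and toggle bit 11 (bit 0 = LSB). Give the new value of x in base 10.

x = 010111001011100
bit 11 is currently 1; toggle it via x ^ (1 << 11) = x ^ 2048
→ 010011001011100 = 9820

9820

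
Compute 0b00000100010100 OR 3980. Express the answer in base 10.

3996

a = 000100010100
3980 = 111110001100
 OR → 111110011100 = 3996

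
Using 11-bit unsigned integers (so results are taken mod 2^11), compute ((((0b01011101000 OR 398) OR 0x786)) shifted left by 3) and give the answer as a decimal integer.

0b01011101000 = 01011101000
398 = 00110001110
→ OR → 01111101110 = 1006
0x786 = 11110000110
→ OR → 11111101110 = 2030
→ shifted left by 3 (mod 2^11) → 11101110000 = 1904

1904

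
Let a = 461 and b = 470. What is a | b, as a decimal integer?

461 = 111001101
470 = 111010110
 OR → 111011111 = 479

479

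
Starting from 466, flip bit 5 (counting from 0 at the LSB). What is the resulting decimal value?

498

x = 111010010
bit 5 is currently 0; toggle it via x ^ (1 << 5) = x ^ 32
→ 111110010 = 498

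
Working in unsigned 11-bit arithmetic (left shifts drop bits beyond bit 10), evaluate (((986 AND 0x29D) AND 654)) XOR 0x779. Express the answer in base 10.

1521

986 = 01111011010
0x29D = 01010011101
→ AND → 01010011000 = 664
654 = 01010001110
→ AND → 01010001000 = 648
0x779 = 11101111001
→ XOR → 10111110001 = 1521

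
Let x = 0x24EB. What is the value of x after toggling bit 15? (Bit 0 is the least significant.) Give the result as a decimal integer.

x = 0010010011101011
bit 15 is currently 0; toggle it via x ^ (1 << 15) = x ^ 32768
→ 1010010011101011 = 42219

42219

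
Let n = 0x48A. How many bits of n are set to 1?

4

0x48A = 10010001010
Count the 1s: 1 + 1 + 1 + 1 = 4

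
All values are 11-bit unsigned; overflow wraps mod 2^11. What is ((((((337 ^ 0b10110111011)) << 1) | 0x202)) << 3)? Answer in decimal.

337 = 00101010001
0b10110111011 = 10110111011
→ ^ → 10011101010 = 1258
→ << 1 (mod 2^11) → 00111010100 = 468
0x202 = 01000000010
→ | → 01111010110 = 982
→ << 3 (mod 2^11) → 11010110000 = 1712

1712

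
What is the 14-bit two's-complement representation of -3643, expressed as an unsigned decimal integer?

3643 in 14 bits: 00111000111011
Invert: 11000111000100
Add 1:  11000111000101 = 12741
(Check: 2^14 - 3643 = 16384 - 3643 = 12741.)

12741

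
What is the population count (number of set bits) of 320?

320 = 101000000
Count the 1s: 1 + 1 = 2

2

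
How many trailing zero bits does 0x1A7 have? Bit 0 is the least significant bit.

0

0x1A7 = 110100111
Trailing zeros: 0, so the lowest set bit is bit 0 (value 1).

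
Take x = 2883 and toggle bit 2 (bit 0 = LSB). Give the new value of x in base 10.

2887

x = 000101101000011
bit 2 is currently 0; toggle it via x ^ (1 << 2) = x ^ 4
→ 000101101000111 = 2887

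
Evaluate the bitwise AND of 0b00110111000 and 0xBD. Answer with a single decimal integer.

184

a = 110111000
0xBD = 010111101
AND → 010111000 = 184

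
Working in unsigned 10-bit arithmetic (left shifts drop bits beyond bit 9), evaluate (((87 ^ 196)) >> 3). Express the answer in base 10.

87 = 0001010111
196 = 0011000100
→ ^ → 0010010011 = 147
→ >> 3 → 0000010010 = 18

18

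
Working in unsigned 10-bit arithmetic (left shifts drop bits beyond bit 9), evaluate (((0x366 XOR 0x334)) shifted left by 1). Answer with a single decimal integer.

164

0x366 = 1101100110
0x334 = 1100110100
→ XOR → 0001010010 = 82
→ shifted left by 1 (mod 2^10) → 0010100100 = 164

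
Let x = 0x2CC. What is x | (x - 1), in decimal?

719

x = 1011001100 = 716
x - 1 = 1011001011
OR    = 1011001111 = 719
(x | (x - 1) sets all bits below the lowest set bit.)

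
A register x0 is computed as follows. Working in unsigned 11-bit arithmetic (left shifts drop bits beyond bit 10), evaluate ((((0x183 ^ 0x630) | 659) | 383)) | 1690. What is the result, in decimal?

0x183 = 00110000011
0x630 = 11000110000
→ ^ → 11110110011 = 1971
659 = 01010010011
→ | → 11110110011 = 1971
383 = 00101111111
→ | → 11111111111 = 2047
1690 = 11010011010
→ | → 11111111111 = 2047

2047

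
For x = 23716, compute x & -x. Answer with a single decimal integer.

x = 101110010100100 = 23716
-x (two's complement) = …010001101011100
AND   = 000000000000100 = 4
(x & -x isolates the lowest set bit of x.)

4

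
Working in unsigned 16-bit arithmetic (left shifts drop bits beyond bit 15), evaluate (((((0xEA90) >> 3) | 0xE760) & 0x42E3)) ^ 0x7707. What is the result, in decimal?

0xEA90 = 1110101010010000
→ >> 3 → 0001110101010010 = 7506
0xE760 = 1110011101100000
→ | → 1111111101110010 = 65394
0x42E3 = 0100001011100011
→ & → 0100001001100010 = 16994
0x7707 = 0111011100000111
→ ^ → 0011010101100101 = 13669

13669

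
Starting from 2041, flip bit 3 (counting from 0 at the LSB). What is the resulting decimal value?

2033

x = 011111111001
bit 3 is currently 1; toggle it via x ^ (1 << 3) = x ^ 8
→ 011111110001 = 2033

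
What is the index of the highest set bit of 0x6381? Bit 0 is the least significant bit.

0x6381 = 110001110000001
The topmost 1 is at position 14 (since 2^14 = 16384 ≤ 25473 < 32768).

14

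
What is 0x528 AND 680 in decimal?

40

0x528 = 10100101000
680 = 01010101000
AND → 00000101000 = 40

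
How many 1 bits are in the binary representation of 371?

6

371 = 101110011
Count the 1s: 1 + 1 + 1 + 1 + 1 + 1 = 6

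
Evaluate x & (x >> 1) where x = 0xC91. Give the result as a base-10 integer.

1024

x = 110010010001 = 3217
x>>1 = 011001001000
AND  = 010000000000 = 1024
(x & (x >> 1) has a 1 wherever x has two consecutive 1 bits.)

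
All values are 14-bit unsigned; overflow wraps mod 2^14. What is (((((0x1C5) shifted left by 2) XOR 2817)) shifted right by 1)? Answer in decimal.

0x1C5 = 00000111000101
→ shifted left by 2 (mod 2^14) → 00011100010100 = 1812
2817 = 00101100000001
→ XOR → 00110000010101 = 3093
→ shifted right by 1 → 00011000001010 = 1546

1546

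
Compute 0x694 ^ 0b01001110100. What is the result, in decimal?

0x694 = 11010010100
b = 01001110100
XOR → 10011100000 = 1248

1248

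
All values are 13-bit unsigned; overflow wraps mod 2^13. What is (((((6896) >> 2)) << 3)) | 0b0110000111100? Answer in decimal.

6896 = 1101011110000
→ >> 2 → 0011010111100 = 1724
→ << 3 (mod 2^13) → 1010111100000 = 5600
0b0110000111100 = 0110000111100
→ | → 1110111111100 = 7676

7676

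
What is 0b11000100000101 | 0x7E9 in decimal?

14317

a = 11000100000101
0x7E9 = 00011111101001
 OR → 11011111101101 = 14317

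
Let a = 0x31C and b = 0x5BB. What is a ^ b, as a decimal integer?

1703

0x31C = 01100011100
0x5BB = 10110111011
XOR → 11010100111 = 1703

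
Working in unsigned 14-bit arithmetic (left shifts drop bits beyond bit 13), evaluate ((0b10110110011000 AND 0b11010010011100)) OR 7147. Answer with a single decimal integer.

0b10110110011000 = 10110110011000
0b11010010011100 = 11010010011100
→ AND → 10010010011000 = 9368
7147 = 01101111101011
→ OR → 11111111111011 = 16379

16379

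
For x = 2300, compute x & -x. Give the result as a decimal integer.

x = 100011111100 = 2300
-x (two's complement) = …011100000100
AND   = 000000000100 = 4
(x & -x isolates the lowest set bit of x.)

4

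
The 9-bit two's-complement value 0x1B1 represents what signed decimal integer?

-79

pattern = 110110001 (MSB is 1 ⇒ negative)
Invert: 001001110, add 1 → 001001111 = 79, so the value is -79.
(Equivalently: 433 - 2^9 = 433 - 512 = -79.)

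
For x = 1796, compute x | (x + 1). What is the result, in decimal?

1797

x = 11100000100 = 1796
x + 1 = 11100000101
OR    = 11100000101 = 1797
(x | (x + 1) sets the lowest cleared bit.)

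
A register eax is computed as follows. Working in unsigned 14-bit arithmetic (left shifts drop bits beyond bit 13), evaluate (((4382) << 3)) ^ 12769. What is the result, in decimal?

14609

4382 = 01000100011110
→ << 3 (mod 2^14) → 00100011110000 = 2288
12769 = 11000111100001
→ ^ → 11100100010001 = 14609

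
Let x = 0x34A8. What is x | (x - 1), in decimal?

x = 11010010101000 = 13480
x - 1 = 11010010100111
OR    = 11010010101111 = 13487
(x | (x - 1) sets all bits below the lowest set bit.)

13487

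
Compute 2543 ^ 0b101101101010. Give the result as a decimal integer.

2543 = 100111101111
b = 101101101010
XOR → 001010000101 = 645

645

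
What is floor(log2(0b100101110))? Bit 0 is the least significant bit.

0b100101110 = 100101110
The topmost 1 is at position 8 (since 2^8 = 256 ≤ 302 < 512).

8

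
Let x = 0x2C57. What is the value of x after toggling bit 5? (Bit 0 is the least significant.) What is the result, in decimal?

11383

x = 010110001010111
bit 5 is currently 0; toggle it via x ^ (1 << 5) = x ^ 32
→ 010110001110111 = 11383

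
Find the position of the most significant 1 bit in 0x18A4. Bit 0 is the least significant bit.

12

0x18A4 = 1100010100100
The topmost 1 is at position 12 (since 2^12 = 4096 ≤ 6308 < 8192).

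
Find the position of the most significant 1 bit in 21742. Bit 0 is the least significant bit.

21742 = 101010011101110
The topmost 1 is at position 14 (since 2^14 = 16384 ≤ 21742 < 32768).

14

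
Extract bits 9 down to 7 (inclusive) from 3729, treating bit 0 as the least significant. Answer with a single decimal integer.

v = 111010010001
Shift right by 7: 11101
Mask low 3 bits: 101 = 5

5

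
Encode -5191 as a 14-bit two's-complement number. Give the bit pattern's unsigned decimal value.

11193

5191 in 14 bits: 01010001000111
Invert: 10101110111000
Add 1:  10101110111001 = 11193
(Check: 2^14 - 5191 = 16384 - 5191 = 11193.)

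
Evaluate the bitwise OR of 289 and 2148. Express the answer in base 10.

2405

289 = 000100100001
2148 = 100001100100
 OR → 100101100101 = 2405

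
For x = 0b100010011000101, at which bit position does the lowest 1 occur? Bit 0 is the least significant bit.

0b100010011000101 = 100010011000101
Trailing zeros: 0, so the lowest set bit is bit 0 (value 1).

0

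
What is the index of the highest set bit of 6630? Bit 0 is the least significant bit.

12

6630 = 1100111100110
The topmost 1 is at position 12 (since 2^12 = 4096 ≤ 6630 < 8192).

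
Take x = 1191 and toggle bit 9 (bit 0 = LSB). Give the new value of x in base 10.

x = 010010100111
bit 9 is currently 0; toggle it via x ^ (1 << 9) = x ^ 512
→ 011010100111 = 1703

1703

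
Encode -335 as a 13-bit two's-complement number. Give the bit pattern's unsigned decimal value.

7857

335 in 13 bits: 0000101001111
Invert: 1111010110000
Add 1:  1111010110001 = 7857
(Check: 2^13 - 335 = 8192 - 335 = 7857.)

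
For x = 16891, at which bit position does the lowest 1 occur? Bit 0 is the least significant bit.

16891 = 100000111111011
Trailing zeros: 0, so the lowest set bit is bit 0 (value 1).

0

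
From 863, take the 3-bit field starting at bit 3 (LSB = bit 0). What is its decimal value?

v = 001101011111
Shift right by 3: 001101011
Mask low 3 bits: 011 = 3

3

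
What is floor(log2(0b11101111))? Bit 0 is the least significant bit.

0b11101111 = 11101111
The topmost 1 is at position 7 (since 2^7 = 128 ≤ 239 < 256).

7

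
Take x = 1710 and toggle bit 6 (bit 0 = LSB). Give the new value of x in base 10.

x = 11010101110
bit 6 is currently 0; toggle it via x ^ (1 << 6) = x ^ 64
→ 11011101110 = 1774

1774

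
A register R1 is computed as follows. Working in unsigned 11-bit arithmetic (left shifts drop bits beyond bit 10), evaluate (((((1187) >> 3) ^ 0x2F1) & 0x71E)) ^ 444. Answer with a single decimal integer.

952

1187 = 10010100011
→ >> 3 → 00010010100 = 148
0x2F1 = 01011110001
→ ^ → 01001100101 = 613
0x71E = 11100011110
→ & → 01000000100 = 516
444 = 00110111100
→ ^ → 01110111000 = 952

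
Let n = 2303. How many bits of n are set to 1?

2303 = 100011111111
Count the 1s: 1 + 1 + 1 + 1 + 1 + 1 + 1 + 1 + 1 = 9

9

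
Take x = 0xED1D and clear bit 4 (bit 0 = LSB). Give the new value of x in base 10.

60685

x = 1110110100011101
bit 4 is currently 1; clear it via x & ~(1 << 4) = x & ~16
→ 1110110100001101 = 60685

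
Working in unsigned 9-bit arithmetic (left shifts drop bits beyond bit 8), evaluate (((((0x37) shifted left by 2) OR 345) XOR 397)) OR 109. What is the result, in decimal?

0x37 = 000110111
→ shifted left by 2 (mod 2^9) → 011011100 = 220
345 = 101011001
→ OR → 111011101 = 477
397 = 110001101
→ XOR → 001010000 = 80
109 = 001101101
→ OR → 001111101 = 125

125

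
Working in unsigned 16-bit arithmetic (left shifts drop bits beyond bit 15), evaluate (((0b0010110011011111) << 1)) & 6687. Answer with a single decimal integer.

0b0010110011011111 = 0010110011011111
→ << 1 (mod 2^16) → 0101100110111110 = 22974
6687 = 0001101000011111
→ & → 0001100000011110 = 6174

6174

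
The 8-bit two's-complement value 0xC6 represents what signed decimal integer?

pattern = 11000110 (MSB is 1 ⇒ negative)
Invert: 00111001, add 1 → 00111010 = 58, so the value is -58.
(Equivalently: 198 - 2^8 = 198 - 256 = -58.)

-58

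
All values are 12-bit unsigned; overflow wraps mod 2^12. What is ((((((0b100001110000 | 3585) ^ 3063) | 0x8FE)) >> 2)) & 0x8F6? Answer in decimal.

118

0b100001110000 = 100001110000
3585 = 111000000001
→ | → 111001110001 = 3697
3063 = 101111110111
→ ^ → 010110000110 = 1414
0x8FE = 100011111110
→ | → 110111111110 = 3582
→ >> 2 → 001101111111 = 895
0x8F6 = 100011110110
→ & → 000001110110 = 118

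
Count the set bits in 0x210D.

5

0x210D = 10000100001101
Count the 1s: 1 + 1 + 1 + 1 + 1 = 5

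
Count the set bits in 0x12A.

4

0x12A = 100101010
Count the 1s: 1 + 1 + 1 + 1 = 4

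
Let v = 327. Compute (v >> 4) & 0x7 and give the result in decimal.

4

v = 0101000111
Shift right by 4: 010100
Mask low 3 bits: 100 = 4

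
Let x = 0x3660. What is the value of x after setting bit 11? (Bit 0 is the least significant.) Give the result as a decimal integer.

x = 11011001100000
bit 11 is currently 0; set it via x | (1 << 11) = x | 2048
→ 11111001100000 = 15968

15968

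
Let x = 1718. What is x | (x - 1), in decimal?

1719

x = 11010110110 = 1718
x - 1 = 11010110101
OR    = 11010110111 = 1719
(x | (x - 1) sets all bits below the lowest set bit.)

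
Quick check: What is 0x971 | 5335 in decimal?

0x971 = 0100101110001
5335 = 1010011010111
 OR → 1110111110111 = 7671

7671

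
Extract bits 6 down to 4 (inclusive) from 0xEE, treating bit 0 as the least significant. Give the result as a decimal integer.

v = 11101110
Shift right by 4: 1110
Mask low 3 bits: 110 = 6

6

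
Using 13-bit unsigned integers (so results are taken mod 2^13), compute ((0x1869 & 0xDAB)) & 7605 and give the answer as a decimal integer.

2081

0x1869 = 1100001101001
0xDAB = 0110110101011
→ & → 0100000101001 = 2089
7605 = 1110110110101
→ & → 0100000100001 = 2081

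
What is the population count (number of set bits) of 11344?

5

11344 = 10110001010000
Count the 1s: 1 + 1 + 1 + 1 + 1 = 5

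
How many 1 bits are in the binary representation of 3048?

7

3048 = 101111101000
Count the 1s: 1 + 1 + 1 + 1 + 1 + 1 + 1 = 7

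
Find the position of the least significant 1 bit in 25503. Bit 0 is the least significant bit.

25503 = 110001110011111
Trailing zeros: 0, so the lowest set bit is bit 0 (value 1).

0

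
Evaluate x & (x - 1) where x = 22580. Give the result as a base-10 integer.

x = 101100000110100 = 22580
x - 1 = 101100000110011
AND   = 101100000110000 = 22576
(x & (x - 1) clears the lowest set bit of x.)

22576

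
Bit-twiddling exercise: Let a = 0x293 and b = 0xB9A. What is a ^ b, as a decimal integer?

2313

0x293 = 001010010011
0xB9A = 101110011010
XOR → 100100001001 = 2313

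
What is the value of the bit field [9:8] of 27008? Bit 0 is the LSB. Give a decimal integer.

1

v = 110100110000000
Shift right by 8: 1101001
Mask low 2 bits: 01 = 1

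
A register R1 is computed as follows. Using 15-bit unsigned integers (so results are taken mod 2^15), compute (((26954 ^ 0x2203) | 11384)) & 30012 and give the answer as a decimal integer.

25912

26954 = 110100101001010
0x2203 = 010001000000011
→ ^ → 100101101001001 = 19273
11384 = 010110001111000
→ | → 110111101111001 = 28537
30012 = 111010100111100
→ & → 110010100111000 = 25912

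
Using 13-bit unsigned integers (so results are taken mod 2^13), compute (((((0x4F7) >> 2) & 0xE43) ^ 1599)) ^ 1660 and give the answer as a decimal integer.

66

0x4F7 = 0010011110111
→ >> 2 → 0000100111101 = 317
0xE43 = 0111001000011
→ & → 0000000000001 = 1
1599 = 0011000111111
→ ^ → 0011000111110 = 1598
1660 = 0011001111100
→ ^ → 0000001000010 = 66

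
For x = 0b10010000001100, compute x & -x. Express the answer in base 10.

4

x = 10010000001100 = 9228
-x (two's complement) = …01101111110100
AND   = 00000000000100 = 4
(x & -x isolates the lowest set bit of x.)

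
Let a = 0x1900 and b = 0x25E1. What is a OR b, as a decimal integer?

0x1900 = 01100100000000
0x25E1 = 10010111100001
 OR → 11110111100001 = 15841

15841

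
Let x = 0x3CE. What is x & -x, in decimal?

x = 1111001110 = 974
-x (two's complement) = …0000110010
AND   = 0000000010 = 2
(x & -x isolates the lowest set bit of x.)

2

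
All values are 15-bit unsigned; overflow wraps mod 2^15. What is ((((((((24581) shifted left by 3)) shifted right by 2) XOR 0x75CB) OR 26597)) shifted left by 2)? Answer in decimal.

24468

24581 = 110000000000101
→ shifted left by 3 (mod 2^15) → 000000000101000 = 40
→ shifted right by 2 → 000000000001010 = 10
0x75CB = 111010111001011
→ XOR → 111010111000001 = 30145
26597 = 110011111100101
→ OR → 111011111100101 = 30693
→ shifted left by 2 (mod 2^15) → 101111110010100 = 24468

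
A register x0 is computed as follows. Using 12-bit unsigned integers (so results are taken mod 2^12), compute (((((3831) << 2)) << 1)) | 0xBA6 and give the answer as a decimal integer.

3831 = 111011110111
→ << 2 (mod 2^12) → 101111011100 = 3036
→ << 1 (mod 2^12) → 011110111000 = 1976
0xBA6 = 101110100110
→ | → 111110111110 = 4030

4030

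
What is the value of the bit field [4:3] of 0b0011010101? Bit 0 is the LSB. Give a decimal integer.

v = 0011010101
Shift right by 3: 0011010
Mask low 2 bits: 10 = 2

2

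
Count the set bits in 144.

2

144 = 10010000
Count the 1s: 1 + 1 = 2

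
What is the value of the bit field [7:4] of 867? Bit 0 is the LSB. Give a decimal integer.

6

v = 1101100011
Shift right by 4: 110110
Mask low 4 bits: 0110 = 6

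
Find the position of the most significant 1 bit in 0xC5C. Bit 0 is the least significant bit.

11

0xC5C = 110001011100
The topmost 1 is at position 11 (since 2^11 = 2048 ≤ 3164 < 4096).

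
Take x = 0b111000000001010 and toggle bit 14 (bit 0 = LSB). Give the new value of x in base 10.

12298

x = 111000000001010
bit 14 is currently 1; toggle it via x ^ (1 << 14) = x ^ 16384
→ 011000000001010 = 12298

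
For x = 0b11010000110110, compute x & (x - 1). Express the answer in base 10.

x = 11010000110110 = 13366
x - 1 = 11010000110101
AND   = 11010000110100 = 13364
(x & (x - 1) clears the lowest set bit of x.)

13364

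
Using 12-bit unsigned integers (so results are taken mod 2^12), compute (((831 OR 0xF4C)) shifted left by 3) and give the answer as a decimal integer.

3064

831 = 001100111111
0xF4C = 111101001100
→ OR → 111101111111 = 3967
→ shifted left by 3 (mod 2^12) → 101111111000 = 3064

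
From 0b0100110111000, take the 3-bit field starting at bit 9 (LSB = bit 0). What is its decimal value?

4

v = 0100110111000
Shift right by 9: 0100
Mask low 3 bits: 100 = 4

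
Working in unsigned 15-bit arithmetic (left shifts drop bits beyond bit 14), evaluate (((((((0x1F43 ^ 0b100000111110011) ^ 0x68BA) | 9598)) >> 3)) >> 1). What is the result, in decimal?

887

0x1F43 = 001111101000011
0b100000111110011 = 100000111110011
→ ^ → 101111010110000 = 24240
0x68BA = 110100010111010
→ ^ → 011011000001010 = 13834
9598 = 010010101111110
→ | → 011011101111110 = 14206
→ >> 3 → 000011011101111 = 1775
→ >> 1 → 000001101110111 = 887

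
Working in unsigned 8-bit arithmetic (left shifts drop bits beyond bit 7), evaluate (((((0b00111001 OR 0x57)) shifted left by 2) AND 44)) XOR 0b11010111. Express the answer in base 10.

251

0b00111001 = 00111001
0x57 = 01010111
→ OR → 01111111 = 127
→ shifted left by 2 (mod 2^8) → 11111100 = 252
44 = 00101100
→ AND → 00101100 = 44
0b11010111 = 11010111
→ XOR → 11111011 = 251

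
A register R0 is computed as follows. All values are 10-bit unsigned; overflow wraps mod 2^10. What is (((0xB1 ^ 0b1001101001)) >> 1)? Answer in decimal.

0xB1 = 0010110001
0b1001101001 = 1001101001
→ ^ → 1011011000 = 728
→ >> 1 → 0101101100 = 364

364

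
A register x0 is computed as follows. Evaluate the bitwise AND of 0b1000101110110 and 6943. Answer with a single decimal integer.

a = 1000101110110
6943 = 1101100011111
AND → 1000100010110 = 4374

4374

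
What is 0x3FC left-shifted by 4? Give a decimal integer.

16320

0x3FC = 00001111111100
shift left by 4 → 11111111000000 = 16320
(equivalently, 1020 × 2^4 = 1020 × 16)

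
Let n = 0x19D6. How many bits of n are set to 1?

0x19D6 = 1100111010110
Count the 1s: 1 + 1 + 1 + 1 + 1 + 1 + 1 + 1 = 8

8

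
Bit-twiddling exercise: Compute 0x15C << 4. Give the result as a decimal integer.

5568

0x15C = 0000101011100
shift left by 4 → 1010111000000 = 5568
(equivalently, 348 × 2^4 = 348 × 16)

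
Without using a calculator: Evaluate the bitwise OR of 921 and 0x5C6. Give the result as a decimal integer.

921 = 01110011001
0x5C6 = 10111000110
 OR → 11111011111 = 2015

2015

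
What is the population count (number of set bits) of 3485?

3485 = 110110011101
Count the 1s: 1 + 1 + 1 + 1 + 1 + 1 + 1 + 1 = 8

8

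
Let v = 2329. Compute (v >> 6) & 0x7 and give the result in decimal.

v = 100100011001
Shift right by 6: 100100
Mask low 3 bits: 100 = 4

4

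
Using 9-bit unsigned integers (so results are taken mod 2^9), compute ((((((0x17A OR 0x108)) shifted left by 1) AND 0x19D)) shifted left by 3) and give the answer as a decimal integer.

160

0x17A = 101111010
0x108 = 100001000
→ OR → 101111010 = 378
→ shifted left by 1 (mod 2^9) → 011110100 = 244
0x19D = 110011101
→ AND → 010010100 = 148
→ shifted left by 3 (mod 2^9) → 010100000 = 160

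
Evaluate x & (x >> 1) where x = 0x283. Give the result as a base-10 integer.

1

x = 1010000011 = 643
x>>1 = 0101000001
AND  = 0000000001 = 1
(x & (x >> 1) has a 1 wherever x has two consecutive 1 bits.)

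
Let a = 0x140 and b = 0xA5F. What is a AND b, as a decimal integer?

64

0x140 = 000101000000
0xA5F = 101001011111
AND → 000001000000 = 64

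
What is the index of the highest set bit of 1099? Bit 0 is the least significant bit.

10

1099 = 10001001011
The topmost 1 is at position 10 (since 2^10 = 1024 ≤ 1099 < 2048).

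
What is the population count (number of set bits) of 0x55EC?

9

0x55EC = 101010111101100
Count the 1s: 1 + 1 + 1 + 1 + 1 + 1 + 1 + 1 + 1 = 9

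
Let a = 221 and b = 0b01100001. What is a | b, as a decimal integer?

221 = 11011101
b = 01100001
 OR → 11111101 = 253

253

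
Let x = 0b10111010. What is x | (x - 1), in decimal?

187

x = 10111010 = 186
x - 1 = 10111001
OR    = 10111011 = 187
(x | (x - 1) sets all bits below the lowest set bit.)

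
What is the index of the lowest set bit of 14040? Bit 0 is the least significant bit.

3

14040 = 11011011011000
Trailing zeros: 3, so the lowest set bit is bit 3 (value 8).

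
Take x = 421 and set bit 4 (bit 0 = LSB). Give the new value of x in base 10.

437

x = 110100101
bit 4 is currently 0; set it via x | (1 << 4) = x | 16
→ 110110101 = 437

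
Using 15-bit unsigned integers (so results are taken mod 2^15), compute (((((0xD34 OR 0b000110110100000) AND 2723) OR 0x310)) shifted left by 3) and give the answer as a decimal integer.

0xD34 = 000110100110100
0b000110110100000 = 000110110100000
→ OR → 000110110110100 = 3508
2723 = 000101010100011
→ AND → 000100010100000 = 2208
0x310 = 000001100010000
→ OR → 000101110110000 = 2992
→ shifted left by 3 (mod 2^15) → 101110110000000 = 23936

23936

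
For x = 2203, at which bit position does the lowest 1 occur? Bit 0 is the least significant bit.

0

2203 = 100010011011
Trailing zeros: 0, so the lowest set bit is bit 0 (value 1).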